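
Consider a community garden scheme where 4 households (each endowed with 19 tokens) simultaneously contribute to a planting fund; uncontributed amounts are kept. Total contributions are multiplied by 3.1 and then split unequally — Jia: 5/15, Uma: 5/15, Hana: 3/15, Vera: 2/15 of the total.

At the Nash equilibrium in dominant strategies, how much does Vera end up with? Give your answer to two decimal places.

Player j's private return per contributed unit is 3.1 × (j's share). Contributing is weakly dominant for j when that share is at least 1/3.1 = 0.3226, and contributing 0 is dominant otherwise.
Jia and Uma are above the threshold, contributing 19 each; the remaining 2 contribute 0. Total contributed: 38.
Vera keeps 19 and receives 3.1 × 38 × 2/15 = 15.71 from the planting fund, for a payoff of 34.71.

34.71 tokens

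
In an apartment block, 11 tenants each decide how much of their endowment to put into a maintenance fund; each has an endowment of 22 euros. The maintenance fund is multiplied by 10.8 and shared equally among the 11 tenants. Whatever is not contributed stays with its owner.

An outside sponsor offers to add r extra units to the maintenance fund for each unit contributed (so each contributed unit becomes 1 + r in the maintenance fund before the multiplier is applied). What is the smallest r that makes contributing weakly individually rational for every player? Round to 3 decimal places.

With matching at rate r, one contributed unit becomes (1 + r) in the maintenance fund and returns 10.8 × (1 + r) / 11 to the contributor.
Setting this equal to 1: 1 + r = 11/10.8 = 1.0185.
So the minimum matching rate is r = 1.0185 − 1 = 0.019.

0.019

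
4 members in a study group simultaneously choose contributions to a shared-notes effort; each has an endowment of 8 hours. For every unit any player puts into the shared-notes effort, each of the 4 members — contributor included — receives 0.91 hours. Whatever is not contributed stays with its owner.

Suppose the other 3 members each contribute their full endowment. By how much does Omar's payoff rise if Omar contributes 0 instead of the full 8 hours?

Switching from a contribution of 8 to 0 lets Omar keep an extra 8 hours, but lowers the shared-notes effort by 8, which costs Omar their own share of that drop: 0.91 × 8 = 7.28.
Net gain = 8 − 7.28 = 0.72. The private return per contributed unit (0.91) is below 1, so free-riding is indeed the best response regardless of what the others do.

0.72 hours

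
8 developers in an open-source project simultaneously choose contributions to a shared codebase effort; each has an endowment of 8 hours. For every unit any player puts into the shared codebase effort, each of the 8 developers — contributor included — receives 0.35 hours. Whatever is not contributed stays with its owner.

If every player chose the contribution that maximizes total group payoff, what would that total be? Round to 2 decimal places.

Each contributed unit returns 2.800 to the group as a whole (0.35 to each of 8 players), which exceeds 1, so the social optimum is full contribution: group total = 2.800 × 64 = 179.20.

179.20 hours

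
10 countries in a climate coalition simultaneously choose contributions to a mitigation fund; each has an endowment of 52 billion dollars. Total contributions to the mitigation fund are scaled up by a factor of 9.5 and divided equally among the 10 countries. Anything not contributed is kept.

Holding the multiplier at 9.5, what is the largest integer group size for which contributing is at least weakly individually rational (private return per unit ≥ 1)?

9

Private return per unit is 9.5/(group size), which is ≥ 1 whenever the group size is ≤ 9.5.
The largest such integer is 9.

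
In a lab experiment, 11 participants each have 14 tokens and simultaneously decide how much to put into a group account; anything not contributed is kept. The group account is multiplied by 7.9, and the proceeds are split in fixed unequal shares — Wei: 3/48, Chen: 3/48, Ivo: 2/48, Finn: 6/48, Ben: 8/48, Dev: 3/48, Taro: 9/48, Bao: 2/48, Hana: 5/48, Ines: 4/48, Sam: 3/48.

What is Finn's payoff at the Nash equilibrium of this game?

41.65 tokens

A player with share s gets back 7.9·s per unit contributed, so full contribution is dominant for anyone with s > 1/7.9 = 0.1266 and zero contribution is dominant for anyone below.
The shares above 0.1266 belong to Ben and Taro, contributing 14 each; the remaining 9 contribute 0. Total contributed: 28.
Finn keeps 14 and receives 7.9 × 28 × 6/48 = 27.65 from the group account, for a payoff of 41.65.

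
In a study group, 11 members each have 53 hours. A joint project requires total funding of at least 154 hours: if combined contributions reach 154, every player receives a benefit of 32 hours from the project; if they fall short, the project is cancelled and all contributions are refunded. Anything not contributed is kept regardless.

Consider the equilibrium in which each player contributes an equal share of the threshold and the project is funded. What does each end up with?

71 hours

Equal share of the threshold: 154/11 = 14.
At this profile no one gains by cutting their contribution: any cut drops the total below 154, the project is cancelled, contributions are refunded, and the deviator ends with 53, which is less than 53 − 14 + 32 = 71. Contributing more than 14 just wastes the excess. So contributing exactly 14 is a best response.
Each player's payoff: 53 − 14 + 32 = 71.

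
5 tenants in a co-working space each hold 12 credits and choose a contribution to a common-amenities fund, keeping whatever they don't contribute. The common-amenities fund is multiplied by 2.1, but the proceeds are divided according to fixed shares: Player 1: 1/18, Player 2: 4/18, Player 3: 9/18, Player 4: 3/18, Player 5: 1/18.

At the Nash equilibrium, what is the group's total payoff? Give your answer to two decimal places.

73.20 credits

A player with share s gets back 2.1·s per unit contributed, so full contribution is dominant for anyone with s > 1/2.1 = 0.4762 and zero contribution is dominant for anyone below.
Only Player 3 (9/18) clears that bar, contributing 12; the remaining 4 contribute 0. Total contributed: 12.
The common-amenities fund pays out 2.1 × 12 = 25.20 in total (split across the unequal shares, but the aggregate is all that matters for the group sum).
The 4 free-riders keep 12 each, adding 48. Group total = 48 + 25.20 = 73.20.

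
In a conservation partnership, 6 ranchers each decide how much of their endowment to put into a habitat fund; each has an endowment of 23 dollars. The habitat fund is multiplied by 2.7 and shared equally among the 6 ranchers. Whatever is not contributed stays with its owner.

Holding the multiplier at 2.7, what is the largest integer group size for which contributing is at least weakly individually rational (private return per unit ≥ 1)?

2

Private return per unit is 2.7/(group size), which is ≥ 1 whenever the group size is ≤ 2.7.
The largest such integer is 2.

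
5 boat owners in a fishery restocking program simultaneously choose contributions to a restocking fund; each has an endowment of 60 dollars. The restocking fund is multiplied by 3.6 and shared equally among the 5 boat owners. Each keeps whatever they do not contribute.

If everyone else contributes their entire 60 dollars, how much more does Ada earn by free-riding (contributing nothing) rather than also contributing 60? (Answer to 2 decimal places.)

16.80 dollars

Switching from a contribution of 60 to 0 lets Ada keep an extra 60 dollars, but lowers the restocking fund by 60, which costs Ada their own share of that drop: 3.6/5 × 60 = 43.20.
Net gain = 60 − 43.20 = 16.80. The private return per contributed unit (0.7200) is below 1, so free-riding is indeed the best response regardless of what the others do.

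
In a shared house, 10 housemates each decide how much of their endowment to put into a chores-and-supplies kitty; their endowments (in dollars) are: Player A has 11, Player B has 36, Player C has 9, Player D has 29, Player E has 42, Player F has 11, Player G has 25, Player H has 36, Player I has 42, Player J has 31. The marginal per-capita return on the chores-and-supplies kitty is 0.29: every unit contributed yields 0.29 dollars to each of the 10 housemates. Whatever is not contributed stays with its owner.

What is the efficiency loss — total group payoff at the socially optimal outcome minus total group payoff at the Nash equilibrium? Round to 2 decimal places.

The private return per contributed unit is 0.29 < 1 for everyone, so the Nash equilibrium is zero contribution and the group total is Σ E_j = 11 + 36 + 9 + 29 + 42 + 11 + 25 + 36 + 42 + 31 = 272.
Each contributed unit returns 2.900 to the group, so the social optimum is full contribution by everyone: group total = 2.900 × 272 = 788.80.
Efficiency loss = (2.900 − 1) × 272 = 516.80.

516.80 dollars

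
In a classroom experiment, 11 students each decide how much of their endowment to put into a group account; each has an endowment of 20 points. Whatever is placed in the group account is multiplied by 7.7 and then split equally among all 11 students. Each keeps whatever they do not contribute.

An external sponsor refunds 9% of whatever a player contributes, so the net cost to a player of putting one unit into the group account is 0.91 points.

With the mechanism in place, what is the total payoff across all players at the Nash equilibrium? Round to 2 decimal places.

220.00 points

With the mechanism, a contributed unit returns (7.7/11) / 0.91 = 0.7692 per unit of net cost — still below 1 — so contributing 0 remains dominant for every player.
Everyone keeps their endowment and the group total is 11 × 20 = 220.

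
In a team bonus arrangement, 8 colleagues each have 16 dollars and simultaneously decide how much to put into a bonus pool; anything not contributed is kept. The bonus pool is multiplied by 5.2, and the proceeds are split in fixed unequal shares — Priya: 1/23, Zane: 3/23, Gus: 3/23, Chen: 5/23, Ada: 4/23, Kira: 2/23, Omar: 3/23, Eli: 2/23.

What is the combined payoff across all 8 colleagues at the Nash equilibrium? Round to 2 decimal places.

195.20 dollars

For player j, contributing a unit is worthwhile iff 5.2 × (j's share) ≥ 1, i.e. iff j's share is at least 0.1923.
Chen alone (share 5/23) is above the threshold, contributing 16; the remaining 7 contribute 0. Total contributed: 16.
The bonus pool pays out 5.2 × 16 = 83.20 in total (split across the unequal shares, but the aggregate is all that matters for the group sum).
The 7 free-riders keep 16 each, adding 112. Group total = 112 + 83.20 = 195.20.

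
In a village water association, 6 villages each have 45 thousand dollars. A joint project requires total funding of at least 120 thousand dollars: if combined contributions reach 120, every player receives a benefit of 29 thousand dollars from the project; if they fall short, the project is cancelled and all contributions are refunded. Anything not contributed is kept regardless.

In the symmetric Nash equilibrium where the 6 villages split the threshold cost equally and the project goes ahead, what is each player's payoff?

Equal share of the threshold: 120/6 = 20.
At this profile no one gains by cutting their contribution: any cut drops the total below 120, the project is cancelled, contributions are refunded, and the deviator ends with 45, which is less than 45 − 20 + 29 = 54. Contributing more than 20 just wastes the excess. So contributing exactly 20 is a best response.
Each player's payoff: 45 − 20 + 29 = 54.

54 thousand dollars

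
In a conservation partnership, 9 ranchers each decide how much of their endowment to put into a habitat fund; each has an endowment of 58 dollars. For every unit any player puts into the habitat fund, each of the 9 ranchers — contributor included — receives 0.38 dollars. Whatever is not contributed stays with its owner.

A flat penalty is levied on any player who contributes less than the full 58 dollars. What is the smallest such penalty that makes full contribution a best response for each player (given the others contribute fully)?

35.96 dollars

Given the others contribute fully, the best deviation is to contribute 0 (any partial contribution still incurs the fine and gives up units whose private return 0.38 is below 1).
Deviating from 58 to 0 saves 58 dollars but forfeits the deviator's share of the drop in the habitat fund: 0.38 × 58 = 22.04.
So the deviation gain is 58 − 22.04 = 35.96, and the fine must be at least 35.96 dollars to wipe it out.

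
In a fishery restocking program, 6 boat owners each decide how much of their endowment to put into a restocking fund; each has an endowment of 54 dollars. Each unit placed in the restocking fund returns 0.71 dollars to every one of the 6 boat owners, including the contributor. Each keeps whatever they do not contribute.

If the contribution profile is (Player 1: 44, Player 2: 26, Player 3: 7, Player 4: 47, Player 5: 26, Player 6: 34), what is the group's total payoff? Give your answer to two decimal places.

923.84 dollars

Total contributed: 44 + 26 + 7 + 47 + 26 + 34 = 184; total kept: 6 × 54 − 184 = 140.
The restocking fund pays out 0.71 × 6 × 184 = 783.84 in aggregate.
Group total = 140 + 783.84 = 923.84.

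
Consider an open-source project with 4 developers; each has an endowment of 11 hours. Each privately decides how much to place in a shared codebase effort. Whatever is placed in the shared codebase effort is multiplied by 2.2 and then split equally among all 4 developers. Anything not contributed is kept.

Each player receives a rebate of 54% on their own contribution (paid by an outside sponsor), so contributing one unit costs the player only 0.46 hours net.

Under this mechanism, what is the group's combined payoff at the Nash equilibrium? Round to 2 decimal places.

The effective private return per unit is now (2.2/4) / 0.46 = 1.1957 > 1, so every player's dominant strategy flips to full contribution.
At the Nash equilibrium everyone contributes 11. Group total payoff = 4 × (11 × 0.54 + 2.2 × 11) = 120.56.

120.56 hours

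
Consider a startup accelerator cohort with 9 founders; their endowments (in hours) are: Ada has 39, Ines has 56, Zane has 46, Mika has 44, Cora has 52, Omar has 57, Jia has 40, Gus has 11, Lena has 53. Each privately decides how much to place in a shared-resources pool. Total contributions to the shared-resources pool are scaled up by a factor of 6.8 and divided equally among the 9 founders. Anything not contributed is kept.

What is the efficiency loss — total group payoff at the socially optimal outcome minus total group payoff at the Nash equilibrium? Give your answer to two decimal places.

The private return per contributed unit is 6.8/9 = 0.7556 < 1 for every player regardless of endowment, so the Nash equilibrium is zero contribution and the group total is Σ E_j = 39 + 56 + 46 + 44 + 52 + 57 + 40 + 11 + 53 = 398.
Each contributed unit returns 6.800 to the group, so the social optimum is full contribution by everyone: group total = 6.800 × 398 = 2706.40.
Efficiency loss = (6.800 − 1) × 398 = 2308.40.

2308.40 hours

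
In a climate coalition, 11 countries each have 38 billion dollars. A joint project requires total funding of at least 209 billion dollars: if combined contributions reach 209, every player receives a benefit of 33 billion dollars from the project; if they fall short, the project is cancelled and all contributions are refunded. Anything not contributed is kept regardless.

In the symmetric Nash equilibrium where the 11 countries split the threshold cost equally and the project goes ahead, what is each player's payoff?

Equal share of the threshold: 209/11 = 19.
At this profile no one gains by cutting their contribution: any cut drops the total below 209, the project is cancelled, contributions are refunded, and the deviator ends with 38, which is less than 38 − 19 + 33 = 52. Contributing more than 19 just wastes the excess. So contributing exactly 19 is a best response.
Each player's payoff: 38 − 19 + 33 = 52.

52 billion dollars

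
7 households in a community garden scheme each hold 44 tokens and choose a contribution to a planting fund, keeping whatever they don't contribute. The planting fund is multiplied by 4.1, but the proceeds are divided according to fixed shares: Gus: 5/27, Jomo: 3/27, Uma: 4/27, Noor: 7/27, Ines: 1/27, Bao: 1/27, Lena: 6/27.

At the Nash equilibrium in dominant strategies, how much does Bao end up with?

50.68 tokens

Player j's private return per contributed unit is 4.1 × (j's share). Contributing is weakly dominant for j when that share is at least 1/4.1 = 0.2439, and contributing 0 is dominant otherwise.
The only share above 0.2439 is Noor's 7/27, contributing 44; the remaining 6 contribute 0. Total contributed: 44.
Bao keeps 44 and receives 4.1 × 44 × 1/27 = 6.68 from the planting fund, for a payoff of 50.68.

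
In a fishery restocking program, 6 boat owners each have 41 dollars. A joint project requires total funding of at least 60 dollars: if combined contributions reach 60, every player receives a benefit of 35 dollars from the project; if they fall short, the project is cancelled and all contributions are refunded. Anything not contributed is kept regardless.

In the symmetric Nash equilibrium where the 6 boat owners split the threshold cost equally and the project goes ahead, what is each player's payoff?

66 dollars

Equal share of the threshold: 60/6 = 10.
At this profile no one gains by cutting their contribution: any cut drops the total below 60, the project is cancelled, contributions are refunded, and the deviator ends with 41, which is less than 41 − 10 + 35 = 66. Contributing more than 10 just wastes the excess. So contributing exactly 10 is a best response.
Each player's payoff: 41 − 10 + 35 = 66.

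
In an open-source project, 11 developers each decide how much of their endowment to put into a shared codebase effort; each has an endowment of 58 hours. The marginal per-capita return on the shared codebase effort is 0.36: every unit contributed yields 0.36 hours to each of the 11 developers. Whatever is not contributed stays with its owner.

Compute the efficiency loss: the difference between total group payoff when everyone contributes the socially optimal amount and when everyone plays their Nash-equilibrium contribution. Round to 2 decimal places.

1888.48 hours

The private return per contributed unit is 0.36 < 1, so contributing 0 is dominant for every player. At the Nash equilibrium everyone keeps their 58, and the group total is 11 × 58 = 638.
Each contributed unit returns 3.960 to the group as a whole (0.36 to each of 11 players), which exceeds 1, so the social optimum is full contribution: group total = 3.960 × 638 = 2526.48.
Efficiency loss = 2526.48 − 638 = 1888.48.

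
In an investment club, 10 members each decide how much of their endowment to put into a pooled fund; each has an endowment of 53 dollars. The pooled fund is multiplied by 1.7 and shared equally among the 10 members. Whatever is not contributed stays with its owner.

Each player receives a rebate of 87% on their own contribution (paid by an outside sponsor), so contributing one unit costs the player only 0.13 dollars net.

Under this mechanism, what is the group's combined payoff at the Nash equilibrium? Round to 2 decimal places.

The effective private return per unit is now (1.7/10) / 0.13 = 1.3077 > 1, so every player's dominant strategy flips to full contribution.
So the Nash equilibrium is full contribution by all 10; the group earns 10 × (53 × 0.87 + 1.7 × 53) = 1362.10.

1362.10 dollars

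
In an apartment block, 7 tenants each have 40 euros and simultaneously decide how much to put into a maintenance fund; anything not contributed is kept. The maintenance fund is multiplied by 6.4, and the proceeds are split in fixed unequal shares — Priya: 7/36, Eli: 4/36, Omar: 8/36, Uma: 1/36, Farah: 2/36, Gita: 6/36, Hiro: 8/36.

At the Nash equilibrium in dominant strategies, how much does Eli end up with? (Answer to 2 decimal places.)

Player j's private return per contributed unit is 6.4 × (j's share). Contributing is weakly dominant for j when that share is at least 1/6.4 = 0.1563, and contributing 0 is dominant otherwise.
Priya, Omar, Gita and Hiro clear that bar, contributing 40 each; the remaining 3 contribute 0. Total contributed: 160.
Eli keeps 40 and receives 6.4 × 160 × 4/36 = 113.78 from the maintenance fund, for a payoff of 153.78.

153.78 euros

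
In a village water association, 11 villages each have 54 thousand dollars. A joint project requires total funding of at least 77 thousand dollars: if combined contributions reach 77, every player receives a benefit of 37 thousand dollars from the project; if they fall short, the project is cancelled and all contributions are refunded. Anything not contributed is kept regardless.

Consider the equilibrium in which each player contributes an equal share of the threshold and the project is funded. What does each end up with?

84 thousand dollars

Equal share of the threshold: 77/11 = 7.
At this profile no one gains by cutting their contribution: any cut drops the total below 77, the project is cancelled, contributions are refunded, and the deviator ends with 54, which is less than 54 − 7 + 37 = 84. Contributing more than 7 just wastes the excess. So contributing exactly 7 is a best response.
Each player's payoff: 54 − 7 + 37 = 84.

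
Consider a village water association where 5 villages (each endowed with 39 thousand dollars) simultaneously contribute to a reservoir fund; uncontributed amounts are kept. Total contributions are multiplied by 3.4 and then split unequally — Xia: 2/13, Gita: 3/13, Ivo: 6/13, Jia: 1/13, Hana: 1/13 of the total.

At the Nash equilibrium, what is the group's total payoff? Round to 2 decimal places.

288.60 thousand dollars

Player j's private return per contributed unit is 3.4 × (j's share). Contributing is weakly dominant for j when that share is at least 1/3.4 = 0.2941, and contributing 0 is dominant otherwise.
Ivo alone (share 6/13) is above the threshold, contributing 39; the remaining 4 contribute 0. Total contributed: 39.
The reservoir fund pays out 3.4 × 39 = 132.60 in total (split across the unequal shares, but the aggregate is all that matters for the group sum).
The 4 free-riders keep 39 each, adding 156. Group total = 156 + 132.60 = 288.60.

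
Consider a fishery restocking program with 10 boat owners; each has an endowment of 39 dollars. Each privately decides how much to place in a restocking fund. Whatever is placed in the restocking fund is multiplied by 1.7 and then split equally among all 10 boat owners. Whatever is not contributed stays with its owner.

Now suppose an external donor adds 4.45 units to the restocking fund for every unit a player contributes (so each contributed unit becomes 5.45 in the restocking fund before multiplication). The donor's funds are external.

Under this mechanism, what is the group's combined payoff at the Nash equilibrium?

The effective private return is 1.7 × 5.45 / 10 = 0.9265, which is still under 1, so the mechanism doesn't change anyone's dominant strategy: zero contribution.
Everyone keeps their endowment and the group total is 10 × 39 = 390.

390.00 dollars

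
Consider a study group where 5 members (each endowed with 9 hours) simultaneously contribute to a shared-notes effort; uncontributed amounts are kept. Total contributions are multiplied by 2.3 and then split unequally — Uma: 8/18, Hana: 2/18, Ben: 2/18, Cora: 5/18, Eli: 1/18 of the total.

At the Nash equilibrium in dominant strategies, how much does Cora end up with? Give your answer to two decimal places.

Player j's private return per contributed unit is 2.3 × (j's share). Contributing is weakly dominant for j when that share is at least 1/2.3 = 0.4348, and contributing 0 is dominant otherwise.
Uma alone (share 8/18) is above the threshold, contributing 9; the remaining 4 contribute 0. Total contributed: 9.
Cora keeps 9 and receives 2.3 × 9 × 5/18 = 5.75 from the shared-notes effort, for a payoff of 14.75.

14.75 hours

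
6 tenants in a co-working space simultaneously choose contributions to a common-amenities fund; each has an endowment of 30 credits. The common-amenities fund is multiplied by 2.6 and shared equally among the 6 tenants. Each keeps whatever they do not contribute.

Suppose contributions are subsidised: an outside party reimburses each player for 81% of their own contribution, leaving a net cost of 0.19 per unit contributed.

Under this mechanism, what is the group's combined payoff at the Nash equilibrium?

613.80 credits

The effective private return per unit is now (2.6/6) / 0.19 = 2.2807 > 1, so every player's dominant strategy flips to full contribution.
At the Nash equilibrium everyone contributes 30. Group total payoff = 6 × (30 × 0.81 + 2.6 × 30) = 613.80.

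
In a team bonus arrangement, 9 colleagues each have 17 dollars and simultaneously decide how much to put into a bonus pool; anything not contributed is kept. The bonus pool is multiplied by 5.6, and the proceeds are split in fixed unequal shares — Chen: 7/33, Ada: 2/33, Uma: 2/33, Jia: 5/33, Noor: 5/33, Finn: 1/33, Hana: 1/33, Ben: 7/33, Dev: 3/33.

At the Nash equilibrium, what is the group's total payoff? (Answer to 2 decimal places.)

309.40 dollars

Player j's private return per contributed unit is 5.6 × (j's share). Contributing is weakly dominant for j when that share is at least 1/5.6 = 0.1786, and contributing 0 is dominant otherwise.
The shares above 0.1786 belong to Chen and Ben, contributing 17 each; the remaining 7 contribute 0. Total contributed: 34.
The bonus pool pays out 5.6 × 34 = 190.40 in total (split across the unequal shares, but the aggregate is all that matters for the group sum).
The 7 free-riders keep 17 each, adding 119. Group total = 119 + 190.40 = 309.40.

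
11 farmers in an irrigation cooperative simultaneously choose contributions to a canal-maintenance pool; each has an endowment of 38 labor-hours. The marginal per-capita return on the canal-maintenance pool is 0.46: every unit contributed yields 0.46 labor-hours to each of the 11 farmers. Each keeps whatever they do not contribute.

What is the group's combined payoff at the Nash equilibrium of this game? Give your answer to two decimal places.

418.00 labor-hours

The private return per contributed unit is 0.46 < 1, so contributing 0 is dominant for every player. At the Nash equilibrium everyone keeps their 38, and the group total is 11 × 38 = 418.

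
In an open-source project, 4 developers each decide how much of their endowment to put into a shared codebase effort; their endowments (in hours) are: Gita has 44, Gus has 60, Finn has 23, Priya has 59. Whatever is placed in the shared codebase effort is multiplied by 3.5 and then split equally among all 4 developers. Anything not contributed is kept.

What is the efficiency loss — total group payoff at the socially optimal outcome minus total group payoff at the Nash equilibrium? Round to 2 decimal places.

465.00 hours

The private return per contributed unit is 3.5/4 = 0.8750 < 1 for every player regardless of endowment, so the Nash equilibrium is zero contribution and the group total is Σ E_j = 44 + 60 + 23 + 59 = 186.
Each contributed unit returns 3.500 to the group, so the social optimum is full contribution by everyone: group total = 3.500 × 186 = 651.00.
Efficiency loss = (3.500 − 1) × 186 = 465.00.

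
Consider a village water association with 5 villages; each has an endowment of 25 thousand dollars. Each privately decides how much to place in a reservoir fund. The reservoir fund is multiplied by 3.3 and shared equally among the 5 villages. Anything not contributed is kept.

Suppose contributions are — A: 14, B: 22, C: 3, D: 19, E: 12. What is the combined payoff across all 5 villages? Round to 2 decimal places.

286.00 thousand dollars

Total contributed: 14 + 22 + 3 + 19 + 12 = 70; total kept: 5 × 25 − 70 = 55.
The reservoir fund pays out 3.3 × 70 = 231.00 in aggregate.
Group total = 55 + 231.00 = 286.00.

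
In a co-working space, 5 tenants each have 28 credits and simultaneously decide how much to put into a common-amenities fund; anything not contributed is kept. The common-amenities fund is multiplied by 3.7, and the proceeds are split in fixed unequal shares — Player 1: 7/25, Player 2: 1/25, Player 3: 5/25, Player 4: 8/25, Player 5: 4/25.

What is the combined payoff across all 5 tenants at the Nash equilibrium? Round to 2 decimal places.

Player j's private return per contributed unit is 3.7 × (j's share). Contributing is weakly dominant for j when that share is at least 1/3.7 = 0.2703, and contributing 0 is dominant otherwise.
The shares above 0.2703 belong to Player 1 and Player 4, contributing 28 each; the remaining 3 contribute 0. Total contributed: 56.
The common-amenities fund pays out 3.7 × 56 = 207.20 in total (split across the unequal shares, but the aggregate is all that matters for the group sum).
The 3 free-riders keep 28 each, adding 84. Group total = 84 + 207.20 = 291.20.

291.20 credits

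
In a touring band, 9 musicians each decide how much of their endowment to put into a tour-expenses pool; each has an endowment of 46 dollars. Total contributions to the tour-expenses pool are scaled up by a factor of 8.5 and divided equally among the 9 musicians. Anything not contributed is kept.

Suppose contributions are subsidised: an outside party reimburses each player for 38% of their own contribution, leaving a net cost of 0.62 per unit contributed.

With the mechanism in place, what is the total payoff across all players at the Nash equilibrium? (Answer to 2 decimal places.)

3676.32 dollars

The effective private return per unit is now (8.5/9) / 0.62 = 1.5233 > 1, so every player's dominant strategy flips to full contribution.
At the Nash equilibrium everyone contributes 46. Group total payoff = 9 × (46 × 0.38 + 8.5 × 46) = 3676.32.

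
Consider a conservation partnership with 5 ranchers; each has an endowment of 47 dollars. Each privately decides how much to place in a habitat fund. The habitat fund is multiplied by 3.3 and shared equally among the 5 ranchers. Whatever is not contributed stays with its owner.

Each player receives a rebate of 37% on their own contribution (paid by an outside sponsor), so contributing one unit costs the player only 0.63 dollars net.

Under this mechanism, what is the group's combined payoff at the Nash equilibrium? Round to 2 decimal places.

The effective private return per unit is now (3.3/5) / 0.63 = 1.0476 > 1, so every player's dominant strategy flips to full contribution.
So the Nash equilibrium is full contribution by all 5; the group earns 5 × (47 × 0.37 + 3.3 × 47) = 862.45.

862.45 dollars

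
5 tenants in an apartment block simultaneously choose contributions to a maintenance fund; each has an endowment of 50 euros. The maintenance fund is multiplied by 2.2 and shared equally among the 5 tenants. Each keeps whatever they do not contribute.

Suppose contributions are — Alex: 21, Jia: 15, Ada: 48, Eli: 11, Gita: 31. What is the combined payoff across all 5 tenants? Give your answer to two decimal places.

401.20 euros

Total contributed: 21 + 15 + 48 + 11 + 31 = 126; total kept: 5 × 50 − 126 = 124.
The maintenance fund pays out 2.2 × 126 = 277.20 in aggregate.
Group total = 124 + 277.20 = 401.20.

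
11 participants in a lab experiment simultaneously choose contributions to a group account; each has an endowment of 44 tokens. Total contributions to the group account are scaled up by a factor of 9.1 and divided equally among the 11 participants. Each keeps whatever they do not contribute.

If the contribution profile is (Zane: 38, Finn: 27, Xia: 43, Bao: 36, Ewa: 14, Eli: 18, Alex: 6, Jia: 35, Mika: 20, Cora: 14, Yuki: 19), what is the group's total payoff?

2671.00 tokens

Total contributed: 38 + 27 + 43 + 36 + 14 + 18 + 6 + 35 + 20 + 14 + 19 = 270; total kept: 11 × 44 − 270 = 214.
The group account pays out 9.1 × 270 = 2457.00 in aggregate.
Group total = 214 + 2457.00 = 2671.00.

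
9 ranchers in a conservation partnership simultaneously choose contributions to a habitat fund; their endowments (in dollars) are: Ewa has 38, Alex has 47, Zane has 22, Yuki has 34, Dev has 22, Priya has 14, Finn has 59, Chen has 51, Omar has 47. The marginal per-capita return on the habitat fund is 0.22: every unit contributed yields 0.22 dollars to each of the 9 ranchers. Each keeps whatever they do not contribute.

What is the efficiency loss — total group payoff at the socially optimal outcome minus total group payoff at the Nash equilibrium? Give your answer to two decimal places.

327.32 dollars

The private return per contributed unit is 0.22 < 1 for everyone, so the Nash equilibrium is zero contribution and the group total is Σ E_j = 38 + 47 + 22 + 34 + 22 + 14 + 59 + 51 + 47 = 334.
Each contributed unit returns 1.980 to the group, so the social optimum is full contribution by everyone: group total = 1.980 × 334 = 661.32.
Efficiency loss = (1.980 − 1) × 334 = 327.32.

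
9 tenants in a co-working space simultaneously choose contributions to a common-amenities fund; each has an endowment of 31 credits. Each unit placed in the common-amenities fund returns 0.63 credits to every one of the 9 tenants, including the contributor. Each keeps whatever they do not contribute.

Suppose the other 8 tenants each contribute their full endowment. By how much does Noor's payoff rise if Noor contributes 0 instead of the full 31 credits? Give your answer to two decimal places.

11.47 credits

Switching from a contribution of 31 to 0 lets Noor keep an extra 31 credits, but lowers the common-amenities fund by 31, which costs Noor their own share of that drop: 0.63 × 31 = 19.53.
Net gain = 31 − 19.53 = 11.47. The private return per contributed unit (0.63) is below 1, so free-riding is indeed the best response regardless of what the others do.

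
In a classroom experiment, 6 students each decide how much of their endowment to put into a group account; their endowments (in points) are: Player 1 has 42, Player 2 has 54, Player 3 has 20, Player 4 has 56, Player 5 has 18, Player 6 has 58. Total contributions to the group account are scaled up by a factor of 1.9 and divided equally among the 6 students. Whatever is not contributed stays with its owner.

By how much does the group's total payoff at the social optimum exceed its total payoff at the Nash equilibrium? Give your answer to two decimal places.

The private return per contributed unit is 1.9/6 = 0.3167 < 1 for every player regardless of endowment, so the Nash equilibrium is zero contribution and the group total is Σ E_j = 42 + 54 + 20 + 56 + 18 + 58 = 248.
Each contributed unit returns 1.900 to the group, so the social optimum is full contribution by everyone: group total = 1.900 × 248 = 471.20.
Efficiency loss = (1.900 − 1) × 248 = 223.20.

223.20 points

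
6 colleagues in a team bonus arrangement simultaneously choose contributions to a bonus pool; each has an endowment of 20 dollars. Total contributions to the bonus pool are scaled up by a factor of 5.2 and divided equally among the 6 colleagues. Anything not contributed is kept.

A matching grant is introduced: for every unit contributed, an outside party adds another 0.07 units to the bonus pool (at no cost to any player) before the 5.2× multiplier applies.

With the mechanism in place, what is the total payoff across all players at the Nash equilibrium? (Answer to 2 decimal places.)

The effective private return is 5.2 × 1.07 / 6 = 0.9273, which is still under 1, so the mechanism doesn't change anyone's dominant strategy: zero contribution.
Everyone keeps their endowment and the group total is 6 × 20 = 120.

120.00 dollars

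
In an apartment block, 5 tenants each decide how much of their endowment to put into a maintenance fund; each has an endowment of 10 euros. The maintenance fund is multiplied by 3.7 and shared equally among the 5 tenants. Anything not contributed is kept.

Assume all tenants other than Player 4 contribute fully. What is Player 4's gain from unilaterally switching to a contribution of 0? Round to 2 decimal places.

Switching from a contribution of 10 to 0 lets Player 4 keep an extra 10 euros, but lowers the maintenance fund by 10, which costs Player 4 their own share of that drop: 3.7/5 × 10 = 7.40.
Net gain = 10 − 7.40 = 2.60. The private return per contributed unit (0.7400) is below 1, so free-riding is indeed the best response regardless of what the others do.

2.60 euros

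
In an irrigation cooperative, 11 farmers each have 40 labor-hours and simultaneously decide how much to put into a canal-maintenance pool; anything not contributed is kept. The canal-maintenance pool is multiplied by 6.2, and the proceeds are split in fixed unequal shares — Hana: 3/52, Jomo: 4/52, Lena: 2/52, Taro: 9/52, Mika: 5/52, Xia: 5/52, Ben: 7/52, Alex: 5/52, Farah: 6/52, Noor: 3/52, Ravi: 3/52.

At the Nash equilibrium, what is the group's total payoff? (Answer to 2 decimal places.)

A player with share s gets back 6.2·s per unit contributed, so full contribution is dominant for anyone with s > 1/6.2 = 0.1613 and zero contribution is dominant for anyone below.
Only Taro (9/52) clears that bar, contributing 40; the remaining 10 contribute 0. Total contributed: 40.
The canal-maintenance pool pays out 6.2 × 40 = 248.00 in total (split across the unequal shares, but the aggregate is all that matters for the group sum).
The 10 free-riders keep 40 each, adding 400. Group total = 400 + 248.00 = 648.00.

648.00 labor-hours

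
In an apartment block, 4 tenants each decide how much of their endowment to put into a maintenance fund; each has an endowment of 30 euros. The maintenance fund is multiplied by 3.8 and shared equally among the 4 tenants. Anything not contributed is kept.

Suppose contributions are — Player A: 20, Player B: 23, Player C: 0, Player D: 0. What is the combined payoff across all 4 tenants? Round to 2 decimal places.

Total contributed: 20 + 23 + 0 + 0 = 43; total kept: 4 × 30 − 43 = 77.
The maintenance fund pays out 3.8 × 43 = 163.40 in aggregate.
Group total = 77 + 163.40 = 240.40.

240.40 euros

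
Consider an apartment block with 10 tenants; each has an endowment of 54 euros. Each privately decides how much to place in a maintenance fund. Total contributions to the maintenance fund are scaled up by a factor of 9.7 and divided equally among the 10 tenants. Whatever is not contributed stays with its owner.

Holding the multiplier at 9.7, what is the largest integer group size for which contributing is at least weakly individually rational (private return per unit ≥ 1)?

Private return per unit is 9.7/(group size), which is ≥ 1 whenever the group size is ≤ 9.7.
The largest such integer is 9.

9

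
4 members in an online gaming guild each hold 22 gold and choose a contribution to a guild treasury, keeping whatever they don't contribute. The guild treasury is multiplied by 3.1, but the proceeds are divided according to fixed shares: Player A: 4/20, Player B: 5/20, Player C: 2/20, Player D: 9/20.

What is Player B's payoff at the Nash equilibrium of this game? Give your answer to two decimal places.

For player j, contributing a unit is worthwhile iff 3.1 × (j's share) ≥ 1, i.e. iff j's share is at least 0.3226.
Player D alone (share 9/20) is above the threshold, contributing 22; the remaining 3 contribute 0. Total contributed: 22.
Player B keeps 22 and receives 3.1 × 22 × 5/20 = 17.05 from the guild treasury, for a payoff of 39.05.

39.05 gold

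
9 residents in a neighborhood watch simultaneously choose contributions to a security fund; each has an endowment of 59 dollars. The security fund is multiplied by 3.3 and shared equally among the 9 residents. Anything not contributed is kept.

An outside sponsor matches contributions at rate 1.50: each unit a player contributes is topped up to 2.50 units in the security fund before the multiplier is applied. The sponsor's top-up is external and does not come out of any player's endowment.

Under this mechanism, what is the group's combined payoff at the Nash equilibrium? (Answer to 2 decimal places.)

531.00 dollars

With the mechanism, a contributed unit returns 3.3 × 2.50 / 9 = 0.9167 per unit of net cost — still below 1 — so contributing 0 remains dominant for every player.
Everyone keeps their endowment and the group total is 9 × 59 = 531.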